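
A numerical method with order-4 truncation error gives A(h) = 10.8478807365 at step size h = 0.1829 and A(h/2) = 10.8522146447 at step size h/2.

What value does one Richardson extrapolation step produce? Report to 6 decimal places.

Error is O(h^4); halving h shrinks it by 2^4 = 16.
16×10.8522146447 = 173.6354343152; 173.6354343152 − 10.8478807365 = 162.7875535787
Extrapolated: 162.7875535787 / 15 = 10.8525035719

10.852504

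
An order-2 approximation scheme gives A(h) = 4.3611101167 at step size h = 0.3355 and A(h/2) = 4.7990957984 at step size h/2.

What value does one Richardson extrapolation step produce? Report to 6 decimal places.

The method has order 2: 2^2 = 4.
Weighted: 19.1963831936 − 4.3611101167 = 14.8352730769
Divide by 2^2 − 1 = 3.
Extrapolated: 14.8352730769 / 3 = 4.9450910256
Gap between inputs: 4.380e-01; correction applied: +0.1459952272.

4.945091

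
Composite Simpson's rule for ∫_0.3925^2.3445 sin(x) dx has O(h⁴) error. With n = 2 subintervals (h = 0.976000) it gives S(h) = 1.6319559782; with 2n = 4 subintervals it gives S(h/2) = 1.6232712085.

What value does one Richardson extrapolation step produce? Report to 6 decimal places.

1.622692

Leading term ∝ h^4; use weight 16 = 2^4.
Numerator 16·A(h/2) − A(h) = 16·1.6232712085 − 1.6319559782 = 24.3403833578
Denominator 16 − 1 = 15.
R = 24.3403833578/15 = 1.6226922239
Correction |R − A(h/2)| = 5.790e-04; gap |A(h/2) − A(h)| = 8.685e-03.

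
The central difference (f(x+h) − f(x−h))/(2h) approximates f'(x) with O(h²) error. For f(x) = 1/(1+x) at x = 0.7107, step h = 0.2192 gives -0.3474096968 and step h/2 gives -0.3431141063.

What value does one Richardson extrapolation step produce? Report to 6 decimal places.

-0.341682

With r = 2 the leading error scales as h^2, so the weight is 2^2 = 4.
Weighted: (-1.3724564252) − (-0.3474096968) = -1.0250467284
Divide by 2^2 − 1 = 3.
So the Richardson estimate is -0.3416822428.
Correction |R − A(h/2)| = 1.432e-03; gap |A(h/2) − A(h)| = 4.296e-03.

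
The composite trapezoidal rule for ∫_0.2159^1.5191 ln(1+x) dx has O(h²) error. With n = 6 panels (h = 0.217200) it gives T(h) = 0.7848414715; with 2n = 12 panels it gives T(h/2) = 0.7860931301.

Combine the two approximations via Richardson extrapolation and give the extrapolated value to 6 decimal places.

0.786510

The method has order 2: 2^2 = 4.
Numerator 4×A(h/2) − A(h) = 4×0.7860931301 − 0.7848414715 = 2.3595310489
2.3595310489 ÷ 3 = 0.7865103496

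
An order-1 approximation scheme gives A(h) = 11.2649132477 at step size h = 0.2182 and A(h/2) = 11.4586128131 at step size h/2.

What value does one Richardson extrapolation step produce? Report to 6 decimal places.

With r = 1 the leading error scales as h^1, so the weight is 2^1 = 2.
2^1×A(h/2) = 22.9172256262; minus A(h) gives 11.6523123785.
Denominator 2 − 1 = 1.
Result: 11.6523123785

11.652312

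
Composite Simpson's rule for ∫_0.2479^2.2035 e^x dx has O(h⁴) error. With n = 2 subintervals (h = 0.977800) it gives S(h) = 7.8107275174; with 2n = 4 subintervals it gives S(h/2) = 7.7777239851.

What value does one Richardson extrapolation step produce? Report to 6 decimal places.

7.775524

Method order is 4; weight 2^4 = 16.
Top: 16(7.7777239851) − (7.8107275174) = 116.6328562442
Divide by 2^4 − 1 = 15.
(16·7.7777239851 − 7.8107275174)/(16 − 1) = 7.7755237496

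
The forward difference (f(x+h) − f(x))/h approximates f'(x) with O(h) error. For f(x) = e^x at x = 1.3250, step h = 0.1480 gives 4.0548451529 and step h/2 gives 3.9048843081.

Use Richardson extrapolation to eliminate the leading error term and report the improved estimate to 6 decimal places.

Method order is 1; weight 2^1 = 2.
2 × 3.9048843081 = 7.8097686162; 7.8097686162 − 4.0548451529 = 3.7549234633
(2 × 3.9048843081 − 4.0548451529)/(2 − 1) = 3.7549234633

3.754923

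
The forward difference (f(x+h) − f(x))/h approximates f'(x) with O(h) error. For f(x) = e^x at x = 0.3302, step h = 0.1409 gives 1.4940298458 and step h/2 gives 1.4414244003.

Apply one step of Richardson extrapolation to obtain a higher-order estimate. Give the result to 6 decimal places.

1.388819

Leading term ∝ h^1; use weight 2 = 2^1.
Weighted: 2.8828488006 − 1.4940298458 = 1.3888189548
Denominator 2 − 1 = 1.
(2·1.4414244003 − 1.4940298458)/(2 − 1) = 1.3888189548
Gap between inputs: 5.261e-02; correction applied: −0.0526054455.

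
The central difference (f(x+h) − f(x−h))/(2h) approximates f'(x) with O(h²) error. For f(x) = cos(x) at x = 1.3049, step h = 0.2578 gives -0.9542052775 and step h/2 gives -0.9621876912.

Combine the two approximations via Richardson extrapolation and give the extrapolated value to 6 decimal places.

-0.964848

Error is O(h^2); halving h shrinks it by 2^2 = 4.
2^2 × A(h/2) = -3.8487507648; minus A(h) gives -2.8945454873.
(4 × (-0.9621876912) − (-0.9542052775))/(4 − 1) = -0.9648484958
Shift from A(h/2): −0.0026608046.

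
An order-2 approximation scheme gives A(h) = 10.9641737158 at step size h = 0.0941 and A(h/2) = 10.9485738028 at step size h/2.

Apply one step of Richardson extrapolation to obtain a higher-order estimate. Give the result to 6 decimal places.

r = 2, so 2^r = 4.
2^2 × A(h/2) = 43.7942952112; minus A(h) gives 32.8301214954.
Divide by 2^2 − 1 = 3.
(4 × 10.9485738028 − 10.9641737158)/(4 − 1) = 10.9433738318

10.943374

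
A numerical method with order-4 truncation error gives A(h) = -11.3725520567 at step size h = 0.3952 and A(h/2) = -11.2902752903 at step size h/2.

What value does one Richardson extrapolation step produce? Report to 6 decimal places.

r = 4: numerator weight 16, denominator 15.
2^4 × A(h/2) = -180.6444046448; minus A(h) gives -169.2718525881.
(16 × (-11.2902752903) − (-11.3725520567))/(16 − 1) = -11.2847901725

-11.284790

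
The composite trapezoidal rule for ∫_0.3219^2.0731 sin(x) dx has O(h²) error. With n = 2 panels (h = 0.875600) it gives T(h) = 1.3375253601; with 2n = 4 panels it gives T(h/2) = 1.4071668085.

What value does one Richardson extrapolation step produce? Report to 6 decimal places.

r = 2: numerator weight 4, denominator 3.
4·1.4071668085 = 5.6286672340; 5.6286672340 − 1.3375253601 = 4.2911418739
Divide by 2^2 − 1 = 3.
Extrapolated: 4.2911418739 / 3 = 1.4303806246
Shift from A(h/2): +0.0232138161.

1.430381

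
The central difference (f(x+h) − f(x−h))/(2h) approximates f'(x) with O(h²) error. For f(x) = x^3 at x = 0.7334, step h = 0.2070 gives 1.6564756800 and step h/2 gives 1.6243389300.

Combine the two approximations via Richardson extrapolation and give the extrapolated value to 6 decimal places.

With r = 2 the leading error scales as h^2, so the weight is 2^2 = 4.
4*1.6243389300 = 6.4973557200; subtract 1.6564756800 → 4.8408800400
Divide by 2^2 − 1 = 3.
R = 4.8408800400/3 = 1.6136266800
Correction |R − A(h/2)| = 1.071e-02; gap |A(h/2) − A(h)| = 3.214e-02.

1.613627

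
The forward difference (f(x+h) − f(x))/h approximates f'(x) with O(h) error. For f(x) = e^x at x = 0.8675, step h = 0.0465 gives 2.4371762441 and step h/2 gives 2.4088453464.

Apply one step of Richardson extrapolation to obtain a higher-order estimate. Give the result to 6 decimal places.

r = 1, so 2^r = 2.
Top: 2(2.4088453464) − (2.4371762441) = 2.3805144487
2.3805144487 ÷ 1 = 2.3805144487
Gap between inputs: 2.833e-02; correction applied: −0.0283308977.

2.380514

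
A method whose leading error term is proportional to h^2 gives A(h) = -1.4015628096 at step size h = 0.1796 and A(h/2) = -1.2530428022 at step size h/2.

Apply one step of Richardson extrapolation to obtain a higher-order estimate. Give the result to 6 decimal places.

-1.203536

With r = 2 the leading error scales as h^2, so the weight is 2^2 = 4.
Numerator 4×A(h/2) − A(h) = 4×(-1.2530428022) − (-1.4015628096) = -3.6106083992
Denominator 4 − 1 = 3.
(4×(-1.2530428022) − (-1.4015628096))/(4 − 1) = -1.2035361331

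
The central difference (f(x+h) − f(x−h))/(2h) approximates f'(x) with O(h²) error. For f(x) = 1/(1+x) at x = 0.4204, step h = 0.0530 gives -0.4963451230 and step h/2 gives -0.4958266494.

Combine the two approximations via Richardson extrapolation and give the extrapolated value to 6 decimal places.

-0.495654

Method order is 2; weight 2^2 = 4.
Difference of the inputs: -0.4958266494 − (-0.4963451230) = 0.0005184736
Divide by 2^2 − 1 = 3: 0.0005184736/3 = 0.0001728245
R = -0.4958266494 + 0.0001728245 = -0.4956538249
Correction |R − A(h/2)| = 1.728e-04; gap |A(h/2) − A(h)| = 5.185e-04.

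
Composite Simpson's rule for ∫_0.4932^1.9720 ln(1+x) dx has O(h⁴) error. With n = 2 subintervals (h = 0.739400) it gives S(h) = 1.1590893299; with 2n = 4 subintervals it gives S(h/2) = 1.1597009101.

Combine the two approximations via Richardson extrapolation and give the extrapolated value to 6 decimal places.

1.159742

r = 4, so 2^r = 16.
2^4*A(h/2) = 18.5552145616; minus A(h) gives 17.3961252317.
17.3961252317 ÷ 15 = 1.1597416821
Gap between inputs: 6.116e-04; correction applied: +0.0000407720.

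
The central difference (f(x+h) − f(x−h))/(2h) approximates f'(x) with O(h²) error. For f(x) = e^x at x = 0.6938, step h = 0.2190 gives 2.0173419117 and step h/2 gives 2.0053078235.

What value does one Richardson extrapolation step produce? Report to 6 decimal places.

Leading term ∝ h^2; use weight 4 = 2^2.
4 × 2.0053078235 = 8.0212312940; subtract 2.0173419117 → 6.0038893823
Divide by 2^2 − 1 = 3.
Result: 2.0012964608
Correction |R − A(h/2)| = 4.011e-03; gap |A(h/2) − A(h)| = 1.203e-02.

2.001296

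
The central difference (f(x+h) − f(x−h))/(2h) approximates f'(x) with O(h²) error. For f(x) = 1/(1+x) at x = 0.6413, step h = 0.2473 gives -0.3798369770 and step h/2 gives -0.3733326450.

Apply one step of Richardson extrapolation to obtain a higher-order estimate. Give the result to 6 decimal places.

-0.371165

Method order is 2; weight 2^2 = 4.
2^2*A(h/2) = -1.4933305800; minus A(h) gives -1.1134936030.
(4*(-0.3733326450) − (-0.3798369770))/(4 − 1) = -0.3711645343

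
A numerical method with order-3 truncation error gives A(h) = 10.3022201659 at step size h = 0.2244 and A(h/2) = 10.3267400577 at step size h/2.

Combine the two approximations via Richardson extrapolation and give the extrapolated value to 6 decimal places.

Leading term ∝ h^3; use weight 8 = 2^3.
Top: 8(10.3267400577) − (10.3022201659) = 72.3117002957
72.3117002957 ÷ 7 = 10.3302428994
Shift from A(h/2): +0.0035028417.

10.330243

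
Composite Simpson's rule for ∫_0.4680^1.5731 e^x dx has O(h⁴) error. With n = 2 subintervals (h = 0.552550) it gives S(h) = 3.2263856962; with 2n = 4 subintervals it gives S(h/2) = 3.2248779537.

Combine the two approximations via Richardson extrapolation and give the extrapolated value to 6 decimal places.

3.224777

Leading term ∝ h^4; use weight 16 = 2^4.
Top: 16(3.2248779537) − (3.2263856962) = 48.3716615630
Divide by 2^4 − 1 = 15.
Extrapolated: 48.3716615630 / 15 = 3.2247774375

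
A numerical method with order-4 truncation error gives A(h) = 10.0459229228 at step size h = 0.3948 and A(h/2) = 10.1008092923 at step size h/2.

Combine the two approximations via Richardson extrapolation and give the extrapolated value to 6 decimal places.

10.104468

Leading term ∝ h^4; use weight 16 = 2^4.
2^4 × A(h/2) = 161.6129486768; minus A(h) gives 151.5670257540.
Extrapolated: 151.5670257540 / 15 = 10.1044683836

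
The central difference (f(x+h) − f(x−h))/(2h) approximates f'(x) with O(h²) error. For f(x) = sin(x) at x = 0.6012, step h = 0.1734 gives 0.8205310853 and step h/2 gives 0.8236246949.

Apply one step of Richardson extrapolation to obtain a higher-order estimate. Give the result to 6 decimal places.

0.824656

Method order is 2; weight 2^2 = 4.
Weighted: 3.2944987796 − 0.8205310853 = 2.4739676943
Extrapolated: 2.4739676943 / 3 = 0.8246558981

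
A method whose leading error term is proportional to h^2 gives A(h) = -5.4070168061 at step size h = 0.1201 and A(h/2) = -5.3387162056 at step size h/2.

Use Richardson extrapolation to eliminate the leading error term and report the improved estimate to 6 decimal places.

r = 2: numerator weight 4, denominator 3.
Weighted: (-21.3548648224) − (-5.4070168061) = -15.9478480163
Divide by 2^2 − 1 = 3.
R = (-15.9478480163)/3 = -5.3159493388

-5.315949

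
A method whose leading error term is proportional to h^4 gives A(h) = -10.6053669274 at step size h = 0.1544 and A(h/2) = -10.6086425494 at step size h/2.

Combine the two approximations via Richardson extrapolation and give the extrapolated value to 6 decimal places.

-10.608861

r = 4, so 2^r = 16.
Weighted: (-169.7382807904) − (-10.6053669274) = -159.1329138630
Denominator 16 − 1 = 15.
Result: -10.6088609242
Gap between inputs: 3.276e-03; correction applied: −0.0002183748.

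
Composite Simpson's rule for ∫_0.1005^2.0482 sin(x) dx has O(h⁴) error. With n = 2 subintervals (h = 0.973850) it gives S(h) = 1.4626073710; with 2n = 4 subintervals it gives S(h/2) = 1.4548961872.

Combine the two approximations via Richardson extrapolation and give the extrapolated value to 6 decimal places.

Leading term ∝ h^4; use weight 16 = 2^4.
2^4 × A(h/2) = 23.2783389952; minus A(h) gives 21.8157316242.
Denominator 16 − 1 = 15.
R = 21.8157316242/15 = 1.4543821083
Shift from A(h/2): −0.0005140789.

1.454382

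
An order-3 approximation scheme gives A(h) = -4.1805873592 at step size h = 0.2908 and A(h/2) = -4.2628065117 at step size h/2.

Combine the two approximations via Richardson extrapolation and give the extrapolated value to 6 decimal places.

-4.274552

With r = 3 the leading error scales as h^3, so the weight is 2^3 = 8.
Numerator 8*A(h/2) − A(h) = 8*(-4.2628065117) − (-4.1805873592) = -29.9218647344
(8*(-4.2628065117) − (-4.1805873592))/(8 − 1) = -4.2745521049
Gap between inputs: 8.222e-02; correction applied: −0.0117455932.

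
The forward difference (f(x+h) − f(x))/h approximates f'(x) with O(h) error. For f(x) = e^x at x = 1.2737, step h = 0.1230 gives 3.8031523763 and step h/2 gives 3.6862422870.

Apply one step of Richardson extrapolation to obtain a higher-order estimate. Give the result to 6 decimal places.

3.569332

With r = 1 the leading error scales as h^1, so the weight is 2^1 = 2.
2 × 3.6862422870 = 7.3724845740; subtract 3.8031523763 → 3.5693321977
Denominator 2 − 1 = 1.
R = 3.5693321977/1 = 3.5693321977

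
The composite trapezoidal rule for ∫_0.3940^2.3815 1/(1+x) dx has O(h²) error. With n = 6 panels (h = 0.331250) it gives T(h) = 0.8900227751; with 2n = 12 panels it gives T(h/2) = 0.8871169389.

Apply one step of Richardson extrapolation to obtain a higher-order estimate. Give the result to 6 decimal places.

0.886148

With r = 2 the leading error scales as h^2, so the weight is 2^2 = 4.
Weighted: 3.5484677556 − 0.8900227751 = 2.6584449805
Divide by 2^2 − 1 = 3.
So the Richardson estimate is 0.8861483268.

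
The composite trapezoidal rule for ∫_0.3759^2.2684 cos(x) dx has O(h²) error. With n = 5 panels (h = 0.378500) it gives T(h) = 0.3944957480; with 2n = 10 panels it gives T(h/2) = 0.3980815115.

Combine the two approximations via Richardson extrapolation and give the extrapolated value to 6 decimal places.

The method has order 2: 2^2 = 4.
2^2 × A(h/2) = 1.5923260460; minus A(h) gives 1.1978302980.
Denominator 4 − 1 = 3.
(4 × 0.3980815115 − 0.3944957480)/(4 − 1) = 0.3992767660
Shift from A(h/2): +0.0011952545.

0.399277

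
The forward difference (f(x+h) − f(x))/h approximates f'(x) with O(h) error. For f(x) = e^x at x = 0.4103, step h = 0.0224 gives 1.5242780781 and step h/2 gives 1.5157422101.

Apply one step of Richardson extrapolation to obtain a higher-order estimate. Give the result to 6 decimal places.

Order 1 gives 2^r = 2 and 2^r − 1 = 1.
2*1.5157422101 = 3.0314844202; subtract 1.5242780781 → 1.5072063421
Denominator 2 − 1 = 1.
1.5072063421 ÷ 1 = 1.5072063421
Shift from A(h/2): −0.0085358680.

1.507206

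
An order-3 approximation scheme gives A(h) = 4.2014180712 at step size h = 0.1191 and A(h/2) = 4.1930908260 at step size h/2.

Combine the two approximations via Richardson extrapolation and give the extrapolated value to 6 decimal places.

4.191901

r = 3, so 2^r = 8.
8 × 4.1930908260 − 4.2014180712 = 29.3433085368
Divide by 2^3 − 1 = 7.
Extrapolated: 29.3433085368 / 7 = 4.1919012195
Correction |R − A(h/2)| = 1.190e-03; gap |A(h/2) − A(h)| = 8.327e-03.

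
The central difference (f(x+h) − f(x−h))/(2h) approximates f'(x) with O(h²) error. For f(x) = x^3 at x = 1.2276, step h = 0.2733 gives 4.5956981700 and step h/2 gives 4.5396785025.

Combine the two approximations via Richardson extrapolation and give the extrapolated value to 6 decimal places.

Order 2 gives 2^r = 4 and 2^r − 1 = 3.
4 × 4.5396785025 − 4.5956981700 = 13.5630158400
Divide by 2^2 − 1 = 3.
Result: 4.5210052800
Shift from A(h/2): −0.0186732225.

4.521005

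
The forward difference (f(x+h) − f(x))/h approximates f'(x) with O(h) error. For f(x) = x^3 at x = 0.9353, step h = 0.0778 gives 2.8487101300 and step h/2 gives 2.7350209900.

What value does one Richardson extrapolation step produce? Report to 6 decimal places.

r = 1, so 2^r = 2.
Difference of the inputs: 2.7350209900 − 2.8487101300 = -0.1136891400
Divide by 2^1 − 1 = 1: (-0.1136891400)/1 = -0.1136891400
R = 2.7350209900 − 0.1136891400 = 2.6213318500

2.621332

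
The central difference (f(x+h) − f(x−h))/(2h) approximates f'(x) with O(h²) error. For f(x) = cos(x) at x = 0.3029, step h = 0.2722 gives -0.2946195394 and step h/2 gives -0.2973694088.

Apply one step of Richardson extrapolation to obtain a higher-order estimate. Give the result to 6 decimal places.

r = 2, so 2^r = 4.
4×(-0.2973694088) − (-0.2946195394) = -0.8948580958
R = (-0.8948580958)/3 = -0.2982860319

-0.298286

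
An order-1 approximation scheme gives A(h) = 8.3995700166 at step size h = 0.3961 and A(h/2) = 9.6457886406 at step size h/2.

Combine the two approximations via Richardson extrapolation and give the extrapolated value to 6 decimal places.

10.892007

Error is O(h^1); halving h shrinks it by 2^1 = 2.
Numerator 2*A(h/2) − A(h) = 2*9.6457886406 − 8.3995700166 = 10.8920072646
Divide by 2^1 − 1 = 1.
(2*9.6457886406 − 8.3995700166)/(2 − 1) = 10.8920072646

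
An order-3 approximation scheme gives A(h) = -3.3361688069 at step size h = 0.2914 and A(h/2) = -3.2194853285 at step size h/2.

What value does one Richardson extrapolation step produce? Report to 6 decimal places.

Order 3 gives 2^r = 8 and 2^r − 1 = 7.
Weighted: (-25.7558826280) − (-3.3361688069) = -22.4197138211
Extrapolated: (-22.4197138211) / 7 = -3.2028162602
Gap between inputs: 1.167e-01; correction applied: +0.0166690683.

-3.202816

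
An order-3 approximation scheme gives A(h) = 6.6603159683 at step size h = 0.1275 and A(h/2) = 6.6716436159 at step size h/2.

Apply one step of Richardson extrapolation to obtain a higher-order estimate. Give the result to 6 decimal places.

r = 3, so 2^r = 8.
Top: 8(6.6716436159) − (6.6603159683) = 46.7128329589
Extrapolated: 46.7128329589 / 7 = 6.6732618513
Correction |R − A(h/2)| = 1.618e-03; gap |A(h/2) − A(h)| = 1.133e-02.

6.673262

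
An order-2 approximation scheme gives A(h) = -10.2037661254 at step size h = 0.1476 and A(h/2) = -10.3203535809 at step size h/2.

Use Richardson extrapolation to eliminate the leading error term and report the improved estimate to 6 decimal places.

Method order is 2; weight 2^2 = 4.
Numerator 4 × A(h/2) − A(h) = 4 × (-10.3203535809) − (-10.2037661254) = -31.0776481982
Divide by 2^2 − 1 = 3.
So the Richardson estimate is -10.3592160661.
Gap between inputs: 1.166e-01; correction applied: −0.0388624852.

-10.359216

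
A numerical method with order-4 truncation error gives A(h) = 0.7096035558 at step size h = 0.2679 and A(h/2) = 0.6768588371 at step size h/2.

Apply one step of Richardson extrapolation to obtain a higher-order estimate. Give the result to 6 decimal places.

0.674676

r = 4: numerator weight 16, denominator 15.
2^4·A(h/2) = 10.8297413936; minus A(h) gives 10.1201378378.
Denominator 16 − 1 = 15.
10.1201378378 ÷ 15 = 0.6746758559
Gap between inputs: 3.274e-02; correction applied: −0.0021829812.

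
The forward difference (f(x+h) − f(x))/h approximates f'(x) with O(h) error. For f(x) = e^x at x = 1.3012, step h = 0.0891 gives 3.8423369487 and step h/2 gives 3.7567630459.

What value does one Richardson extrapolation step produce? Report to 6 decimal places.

3.671189

Method order is 1; weight 2^1 = 2.
Numerator 2 × A(h/2) − A(h) = 2 × 3.7567630459 − 3.8423369487 = 3.6711891431
R = 3.6711891431/1 = 3.6711891431
Gap between inputs: 8.557e-02; correction applied: −0.0855739028.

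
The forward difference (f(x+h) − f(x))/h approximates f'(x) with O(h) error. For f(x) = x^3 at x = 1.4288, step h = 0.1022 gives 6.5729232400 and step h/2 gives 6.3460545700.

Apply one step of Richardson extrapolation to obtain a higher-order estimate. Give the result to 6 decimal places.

Method order is 1; weight 2^1 = 2.
Numerator 2 × A(h/2) − A(h) = 2 × 6.3460545700 − 6.5729232400 = 6.1191859000
Divide by 2^1 − 1 = 1.
Extrapolated: 6.1191859000 / 1 = 6.1191859000

6.119186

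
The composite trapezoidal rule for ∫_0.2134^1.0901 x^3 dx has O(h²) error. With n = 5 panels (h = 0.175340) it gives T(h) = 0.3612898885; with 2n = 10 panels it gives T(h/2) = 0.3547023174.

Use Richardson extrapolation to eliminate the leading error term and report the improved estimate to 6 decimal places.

The method has order 2: 2^2 = 4.
Numerator 4·A(h/2) − A(h) = 4·0.3547023174 − 0.3612898885 = 1.0575193811
R = 1.0575193811/3 = 0.3525064604
Gap between inputs: 6.588e-03; correction applied: −0.0021958570.

0.352506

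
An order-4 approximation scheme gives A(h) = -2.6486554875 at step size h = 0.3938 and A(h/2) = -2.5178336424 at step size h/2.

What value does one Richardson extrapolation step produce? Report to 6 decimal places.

-2.509112

With r = 4 the leading error scales as h^4, so the weight is 2^4 = 16.
16 × (-2.5178336424) − (-2.6486554875) = -37.6366827909
(-37.6366827909) ÷ 15 = -2.5091121861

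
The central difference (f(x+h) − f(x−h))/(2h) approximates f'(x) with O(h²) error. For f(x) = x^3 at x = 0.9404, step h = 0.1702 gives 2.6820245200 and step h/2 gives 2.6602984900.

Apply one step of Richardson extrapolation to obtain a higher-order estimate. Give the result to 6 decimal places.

2.653056

The method has order 2: 2^2 = 4.
Difference of the inputs: 2.6602984900 − 2.6820245200 = -0.0217260300
Divide by 2^2 − 1 = 3: (-0.0217260300)/3 = -0.0072420100
R = A(h/2) + (A(h/2) − A(h))/3 = 2.6602984900 − 0.0072420100 = 2.6530564800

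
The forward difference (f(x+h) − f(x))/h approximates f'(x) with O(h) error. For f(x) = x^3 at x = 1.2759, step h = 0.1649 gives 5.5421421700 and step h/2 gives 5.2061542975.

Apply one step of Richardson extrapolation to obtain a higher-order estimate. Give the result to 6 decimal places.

4.870166

Leading term ∝ h^1; use weight 2 = 2^1.
Numerator 2×A(h/2) − A(h) = 2×5.2061542975 − 5.5421421700 = 4.8701664250
4.8701664250 ÷ 1 = 4.8701664250
Gap between inputs: 3.360e-01; correction applied: −0.3359878725.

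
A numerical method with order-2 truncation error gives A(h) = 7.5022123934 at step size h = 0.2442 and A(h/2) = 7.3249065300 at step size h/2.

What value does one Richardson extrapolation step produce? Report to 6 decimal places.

7.265805

Error is O(h^2); halving h shrinks it by 2^2 = 4.
4×7.3249065300 = 29.2996261200; subtract 7.5022123934 → 21.7974137266
Denominator 4 − 1 = 3.
21.7974137266 ÷ 3 = 7.2658045755
Shift from A(h/2): −0.0591019545.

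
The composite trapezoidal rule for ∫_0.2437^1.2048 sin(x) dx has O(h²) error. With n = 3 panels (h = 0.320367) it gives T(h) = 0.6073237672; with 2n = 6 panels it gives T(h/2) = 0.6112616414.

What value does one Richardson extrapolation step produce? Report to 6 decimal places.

0.612574

Method order is 2; weight 2^2 = 4.
4 × 0.6112616414 = 2.4450465656; subtract 0.6073237672 → 1.8377227984
(4 × 0.6112616414 − 0.6073237672)/(4 − 1) = 0.6125742661
Correction |R − A(h/2)| = 1.313e-03; gap |A(h/2) − A(h)| = 3.938e-03.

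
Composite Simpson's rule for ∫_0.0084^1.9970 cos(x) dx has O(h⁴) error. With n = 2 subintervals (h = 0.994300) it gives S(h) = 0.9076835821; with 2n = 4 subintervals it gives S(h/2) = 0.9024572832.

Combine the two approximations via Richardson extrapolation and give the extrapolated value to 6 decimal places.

With r = 4 the leading error scales as h^4, so the weight is 2^4 = 16.
A(h/2) − A(h) = 0.9024572832 − 0.9076835821 = -0.0052262989
Correction (A(h/2) − A(h))/(16 − 1) = (-0.0052262989)/15 = -0.0003484199
R = 0.9024572832 − 0.0003484199 = 0.9021088633

0.902109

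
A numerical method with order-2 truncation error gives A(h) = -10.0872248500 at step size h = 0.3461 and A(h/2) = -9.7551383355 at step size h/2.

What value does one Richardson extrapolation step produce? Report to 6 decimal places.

-9.644443

Leading term ∝ h^2; use weight 4 = 2^2.
2^2*A(h/2) = -39.0205533420; minus A(h) gives -28.9333284920.
(-28.9333284920) ÷ 3 = -9.6444428307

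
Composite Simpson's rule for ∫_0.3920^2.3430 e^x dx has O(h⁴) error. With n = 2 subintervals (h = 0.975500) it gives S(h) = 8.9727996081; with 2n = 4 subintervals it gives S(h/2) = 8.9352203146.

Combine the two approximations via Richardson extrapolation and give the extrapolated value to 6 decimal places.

Leading term ∝ h^4; use weight 16 = 2^4.
16*8.9352203146 − 8.9727996081 = 133.9907254255
Denominator 16 − 1 = 15.
So the Richardson estimate is 8.9327150284.
Correction |R − A(h/2)| = 2.505e-03; gap |A(h/2) − A(h)| = 3.758e-02.

8.932715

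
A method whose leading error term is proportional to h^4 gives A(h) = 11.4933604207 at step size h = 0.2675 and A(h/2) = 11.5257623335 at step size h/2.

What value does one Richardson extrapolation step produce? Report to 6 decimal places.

11.527922

Method order is 4; weight 2^4 = 16.
Weighted: 184.4121973360 − 11.4933604207 = 172.9188369153
Divide by 2^4 − 1 = 15.
Extrapolated: 172.9188369153 / 15 = 11.5279224610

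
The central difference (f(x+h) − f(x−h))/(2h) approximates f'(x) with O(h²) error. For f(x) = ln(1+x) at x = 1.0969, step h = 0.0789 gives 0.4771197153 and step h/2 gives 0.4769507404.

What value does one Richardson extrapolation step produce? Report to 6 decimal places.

Order 2 gives 2^r = 4 and 2^r − 1 = 3.
Weighted: 1.9078029616 − 0.4771197153 = 1.4306832463
Divide by 2^2 − 1 = 3.
(4 × 0.4769507404 − 0.4771197153)/(4 − 1) = 0.4768944154

0.476894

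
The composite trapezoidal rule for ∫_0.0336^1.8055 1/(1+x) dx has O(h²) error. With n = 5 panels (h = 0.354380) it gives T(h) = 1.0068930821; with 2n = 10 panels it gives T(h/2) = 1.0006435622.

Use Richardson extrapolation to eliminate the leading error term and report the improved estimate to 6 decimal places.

0.998560

The method has order 2: 2^2 = 4.
Weighted: 4.0025742488 − 1.0068930821 = 2.9956811667
Extrapolated: 2.9956811667 / 3 = 0.9985603889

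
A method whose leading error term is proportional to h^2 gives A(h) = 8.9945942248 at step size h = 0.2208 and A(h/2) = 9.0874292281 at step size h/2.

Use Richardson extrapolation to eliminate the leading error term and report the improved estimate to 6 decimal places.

9.118374

r = 2: numerator weight 4, denominator 3.
Difference of the inputs: 9.0874292281 − 8.9945942248 = 0.0928350033
Correction (A(h/2) − A(h))/(4 − 1) = 0.0928350033/3 = 0.0309450011
R = 9.0874292281 + 0.0309450011 = 9.1183742292
Gap between inputs: 9.284e-02; correction applied: +0.0309450011.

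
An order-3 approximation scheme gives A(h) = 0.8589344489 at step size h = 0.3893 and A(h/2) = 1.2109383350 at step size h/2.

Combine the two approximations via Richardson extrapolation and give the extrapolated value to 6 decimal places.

1.261225

r = 3: numerator weight 8, denominator 7.
Top: 8(1.2109383350) − (0.8589344489) = 8.8285722311
(8*1.2109383350 − 0.8589344489)/(8 − 1) = 1.2612246044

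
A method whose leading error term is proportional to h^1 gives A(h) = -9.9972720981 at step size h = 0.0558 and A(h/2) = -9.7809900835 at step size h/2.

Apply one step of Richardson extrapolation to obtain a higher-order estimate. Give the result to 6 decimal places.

-9.564708

Method order is 1; weight 2^1 = 2.
Numerator 2*A(h/2) − A(h) = 2*(-9.7809900835) − (-9.9972720981) = -9.5647080689
Denominator 2 − 1 = 1.
Extrapolated: (-9.5647080689) / 1 = -9.5647080689
Gap between inputs: 2.163e-01; correction applied: +0.2162820146.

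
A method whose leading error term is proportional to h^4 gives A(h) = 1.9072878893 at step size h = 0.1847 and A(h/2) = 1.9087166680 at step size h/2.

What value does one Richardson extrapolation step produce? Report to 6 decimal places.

Order 4 gives 2^r = 16 and 2^r − 1 = 15.
Weighted: 30.5394666880 − 1.9072878893 = 28.6321787987
R = 28.6321787987/15 = 1.9088119199

1.908812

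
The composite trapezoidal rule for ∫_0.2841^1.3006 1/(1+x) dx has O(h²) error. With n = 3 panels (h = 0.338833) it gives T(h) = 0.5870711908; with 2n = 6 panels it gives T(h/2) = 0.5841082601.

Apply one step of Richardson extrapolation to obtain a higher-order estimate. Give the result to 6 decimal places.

0.583121

Error is O(h^2); halving h shrinks it by 2^2 = 4.
4*0.5841082601 = 2.3364330404; 2.3364330404 − 0.5870711908 = 1.7493618496
(4*0.5841082601 − 0.5870711908)/(4 − 1) = 0.5831206165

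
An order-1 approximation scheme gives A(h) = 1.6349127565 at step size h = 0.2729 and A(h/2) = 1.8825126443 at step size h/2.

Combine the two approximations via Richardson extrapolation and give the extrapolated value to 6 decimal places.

2.130113

r = 1: numerator weight 2, denominator 1.
2·1.8825126443 = 3.7650252886; 3.7650252886 − 1.6349127565 = 2.1301125321
Extrapolated: 2.1301125321 / 1 = 2.1301125321
Correction |R − A(h/2)| = 2.476e-01; gap |A(h/2) − A(h)| = 2.476e-01.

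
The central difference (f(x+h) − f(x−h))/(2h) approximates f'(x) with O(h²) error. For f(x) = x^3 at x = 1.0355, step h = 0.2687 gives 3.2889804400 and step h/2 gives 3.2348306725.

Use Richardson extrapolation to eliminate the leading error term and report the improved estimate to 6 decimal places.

3.216781

The method has order 2: 2^2 = 4.
A(h/2) − A(h) = 3.2348306725 − 3.2889804400 = -0.0541497675
Divide by 2^2 − 1 = 3: (-0.0541497675)/3 = -0.0180499225
R = A(h/2) + (A(h/2) − A(h))/3 = 3.2348306725 − 0.0180499225 = 3.2167807500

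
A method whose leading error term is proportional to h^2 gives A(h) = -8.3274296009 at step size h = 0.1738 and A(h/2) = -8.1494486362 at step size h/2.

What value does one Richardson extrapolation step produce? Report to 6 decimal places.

With r = 2 the leading error scales as h^2, so the weight is 2^2 = 4.
Top: 4(-8.1494486362) − (-8.3274296009) = -24.2703649439
Divide by 2^2 − 1 = 3.
Result: -8.0901216480
Gap between inputs: 1.780e-01; correction applied: +0.0593269882.

-8.090122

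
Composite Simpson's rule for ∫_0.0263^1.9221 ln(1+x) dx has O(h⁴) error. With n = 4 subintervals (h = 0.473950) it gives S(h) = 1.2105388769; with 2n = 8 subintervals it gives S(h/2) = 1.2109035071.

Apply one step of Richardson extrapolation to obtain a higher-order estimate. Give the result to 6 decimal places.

Error is O(h^4); halving h shrinks it by 2^4 = 16.
16 × 1.2109035071 − 1.2105388769 = 18.1639172367
Denominator 16 − 1 = 15.
Result: 1.2109278158

1.210928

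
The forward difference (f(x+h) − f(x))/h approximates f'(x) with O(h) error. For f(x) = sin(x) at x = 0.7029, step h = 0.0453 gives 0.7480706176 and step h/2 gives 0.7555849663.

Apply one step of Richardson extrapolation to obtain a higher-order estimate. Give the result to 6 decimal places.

Method order is 1; weight 2^1 = 2.
Top: 2(0.7555849663) − (0.7480706176) = 0.7630993150
Denominator 2 − 1 = 1.
Extrapolated: 0.7630993150 / 1 = 0.7630993150
Correction |R − A(h/2)| = 7.514e-03; gap |A(h/2) − A(h)| = 7.514e-03.

0.763099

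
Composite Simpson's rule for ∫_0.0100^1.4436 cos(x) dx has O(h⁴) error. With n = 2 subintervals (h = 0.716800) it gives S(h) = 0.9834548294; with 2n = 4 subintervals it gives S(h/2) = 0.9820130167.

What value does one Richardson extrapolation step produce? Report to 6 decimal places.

0.981917

Error is O(h^4); halving h shrinks it by 2^4 = 16.
Difference of the inputs: 0.9820130167 − 0.9834548294 = -0.0014418127
Divide by 2^4 − 1 = 15: (-0.0014418127)/15 = -0.0000961208
R = 0.9820130167 − 0.0000961208 = 0.9819168959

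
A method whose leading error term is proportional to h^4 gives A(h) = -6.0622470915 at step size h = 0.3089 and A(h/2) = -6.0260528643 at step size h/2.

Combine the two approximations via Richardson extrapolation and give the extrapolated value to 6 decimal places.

-6.023640

Leading term ∝ h^4; use weight 16 = 2^4.
2^4 × A(h/2) = -96.4168458288; minus A(h) gives -90.3545987373.
R = (-90.3545987373)/15 = -6.0236399158
Shift from A(h/2): +0.0024129485.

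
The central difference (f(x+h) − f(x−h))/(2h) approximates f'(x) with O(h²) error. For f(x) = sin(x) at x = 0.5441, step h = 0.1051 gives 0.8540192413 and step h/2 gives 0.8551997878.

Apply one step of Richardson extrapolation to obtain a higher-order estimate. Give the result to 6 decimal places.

0.855593

Error is O(h^2); halving h shrinks it by 2^2 = 4.
Numerator 4·A(h/2) − A(h) = 4·0.8551997878 − 0.8540192413 = 2.5667799099
2.5667799099 ÷ 3 = 0.8555933033
Shift from A(h/2): +0.0003935155.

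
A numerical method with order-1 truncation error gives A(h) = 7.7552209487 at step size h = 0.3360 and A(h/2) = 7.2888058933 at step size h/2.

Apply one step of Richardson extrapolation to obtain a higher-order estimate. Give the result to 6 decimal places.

6.822391

With r = 1 the leading error scales as h^1, so the weight is 2^1 = 2.
2×7.2888058933 − 7.7552209487 = 6.8223908379
6.8223908379 ÷ 1 = 6.8223908379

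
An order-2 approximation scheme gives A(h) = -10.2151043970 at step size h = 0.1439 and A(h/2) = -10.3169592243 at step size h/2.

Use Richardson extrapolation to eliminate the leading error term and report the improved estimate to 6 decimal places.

-10.350911

r = 2: numerator weight 4, denominator 3.
Weighted: (-41.2678368972) − (-10.2151043970) = -31.0527325002
Extrapolated: (-31.0527325002) / 3 = -10.3509108334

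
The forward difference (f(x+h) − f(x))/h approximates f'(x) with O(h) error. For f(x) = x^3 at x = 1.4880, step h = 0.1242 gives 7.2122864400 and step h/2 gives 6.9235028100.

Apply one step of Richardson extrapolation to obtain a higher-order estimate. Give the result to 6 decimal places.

6.634719

Order 1 gives 2^r = 2 and 2^r − 1 = 1.
Weighted: 13.8470056200 − 7.2122864400 = 6.6347191800
6.6347191800 ÷ 1 = 6.6347191800
Shift from A(h/2): −0.2887836300.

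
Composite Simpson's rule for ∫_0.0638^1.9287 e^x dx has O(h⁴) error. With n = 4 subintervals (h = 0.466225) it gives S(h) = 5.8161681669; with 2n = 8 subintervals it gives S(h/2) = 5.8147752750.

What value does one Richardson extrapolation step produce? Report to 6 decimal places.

Order 4 gives 2^r = 16 and 2^r − 1 = 15.
16·5.8147752750 − 5.8161681669 = 87.2202362331
Divide by 2^4 − 1 = 15.
Result: 5.8146824155

5.814682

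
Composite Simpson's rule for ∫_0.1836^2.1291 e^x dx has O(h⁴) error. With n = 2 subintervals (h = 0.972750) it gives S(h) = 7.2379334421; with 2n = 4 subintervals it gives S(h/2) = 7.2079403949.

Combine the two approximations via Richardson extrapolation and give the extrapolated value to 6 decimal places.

7.205941

The method has order 4: 2^4 = 16.
Top: 16(7.2079403949) − (7.2379334421) = 108.0891128763
Denominator 16 − 1 = 15.
R = 108.0891128763/15 = 7.2059408584
Gap between inputs: 2.999e-02; correction applied: −0.0019995365.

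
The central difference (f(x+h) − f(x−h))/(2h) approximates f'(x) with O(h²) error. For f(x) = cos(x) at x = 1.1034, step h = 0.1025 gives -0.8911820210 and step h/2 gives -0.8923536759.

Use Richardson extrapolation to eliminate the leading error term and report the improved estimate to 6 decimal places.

-0.892744

r = 2: numerator weight 4, denominator 3.
A(h/2) − A(h) = -0.8923536759 − (-0.8911820210) = -0.0011716549
Divide by 2^2 − 1 = 3: (-0.0011716549)/3 = -0.0003905516
R = -0.8923536759 − 0.0003905516 = -0.8927442275
Gap between inputs: 1.172e-03; correction applied: −0.0003905516.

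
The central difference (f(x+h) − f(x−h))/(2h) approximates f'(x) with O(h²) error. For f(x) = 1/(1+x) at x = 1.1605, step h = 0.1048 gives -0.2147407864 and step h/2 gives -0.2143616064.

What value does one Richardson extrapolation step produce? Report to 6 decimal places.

Leading term ∝ h^2; use weight 4 = 2^2.
Top: 4(-0.2143616064) − (-0.2147407864) = -0.6427056392
(4×(-0.2143616064) − (-0.2147407864))/(4 − 1) = -0.2142352131
Gap between inputs: 3.792e-04; correction applied: +0.0001263933.

-0.214235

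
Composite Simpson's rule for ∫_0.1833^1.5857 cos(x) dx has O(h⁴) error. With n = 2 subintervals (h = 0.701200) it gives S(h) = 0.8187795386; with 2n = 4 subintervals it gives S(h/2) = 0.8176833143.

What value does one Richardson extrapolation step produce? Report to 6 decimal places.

0.817610

The method has order 4: 2^4 = 16.
16 × 0.8176833143 = 13.0829330288; subtract 0.8187795386 → 12.2641534902
Divide by 2^4 − 1 = 15.
So the Richardson estimate is 0.8176102327.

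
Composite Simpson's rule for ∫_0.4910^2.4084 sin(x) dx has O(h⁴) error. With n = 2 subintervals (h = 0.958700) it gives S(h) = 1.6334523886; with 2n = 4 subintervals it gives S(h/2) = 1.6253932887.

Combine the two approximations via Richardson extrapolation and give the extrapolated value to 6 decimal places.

Order 4 gives 2^r = 16 and 2^r − 1 = 15.
2^4 × A(h/2) = 26.0062926192; minus A(h) gives 24.3728402306.
Divide by 2^4 − 1 = 15.
Extrapolated: 24.3728402306 / 15 = 1.6248560154

1.624856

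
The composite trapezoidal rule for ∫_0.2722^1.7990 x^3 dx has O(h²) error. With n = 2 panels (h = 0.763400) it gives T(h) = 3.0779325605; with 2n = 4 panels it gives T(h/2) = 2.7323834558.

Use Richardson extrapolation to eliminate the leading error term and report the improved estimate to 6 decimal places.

Order 2 gives 2^r = 4 and 2^r − 1 = 3.
Weighted: 10.9295338232 − 3.0779325605 = 7.8516012627
Divide by 2^2 − 1 = 3.
(4×2.7323834558 − 3.0779325605)/(4 − 1) = 2.6172004209
Gap between inputs: 3.455e-01; correction applied: −0.1151830349.

2.617200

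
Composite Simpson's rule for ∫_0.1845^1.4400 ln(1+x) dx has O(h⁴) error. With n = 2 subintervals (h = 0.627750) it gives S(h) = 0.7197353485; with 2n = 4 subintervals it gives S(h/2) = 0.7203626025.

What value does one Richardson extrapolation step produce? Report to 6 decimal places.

0.720404

r = 4, so 2^r = 16.
Top: 16(0.7203626025) − (0.7197353485) = 10.8060662915
(16 × 0.7203626025 − 0.7197353485)/(16 − 1) = 0.7204044194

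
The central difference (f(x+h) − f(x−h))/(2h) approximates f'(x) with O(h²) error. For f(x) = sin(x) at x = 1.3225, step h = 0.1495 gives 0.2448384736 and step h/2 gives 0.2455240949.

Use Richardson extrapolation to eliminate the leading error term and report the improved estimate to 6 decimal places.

r = 2, so 2^r = 4.
Numerator 4 × A(h/2) − A(h) = 4 × 0.2455240949 − 0.2448384736 = 0.7372579060
R = 0.7372579060/3 = 0.2457526353

0.245753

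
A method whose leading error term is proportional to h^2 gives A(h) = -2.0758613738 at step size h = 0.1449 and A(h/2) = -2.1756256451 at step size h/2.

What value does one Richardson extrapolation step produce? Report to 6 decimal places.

-2.208880

Leading term ∝ h^2; use weight 4 = 2^2.
2^2 × A(h/2) = -8.7025025804; minus A(h) gives -6.6266412066.
Denominator 4 − 1 = 3.
Result: -2.2088804022
Shift from A(h/2): −0.0332547571.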